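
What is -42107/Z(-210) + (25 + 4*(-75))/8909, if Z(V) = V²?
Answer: -387258763/392886900 ≈ -0.98567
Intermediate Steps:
-42107/Z(-210) + (25 + 4*(-75))/8909 = -42107/((-210)²) + (25 + 4*(-75))/8909 = -42107/44100 + (25 - 300)*(1/8909) = -42107*1/44100 - 275*1/8909 = -42107/44100 - 275/8909 = -387258763/392886900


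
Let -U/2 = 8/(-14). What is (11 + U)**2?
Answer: 7225/49 ≈ 147.45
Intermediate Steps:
U = 8/7 (U = -16/(-14) = -16*(-1)/14 = -2*(-4/7) = 8/7 ≈ 1.1429)
(11 + U)**2 = (11 + 8/7)**2 = (85/7)**2 = 7225/49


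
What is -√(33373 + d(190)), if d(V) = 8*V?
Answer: -3*√3877 ≈ -186.80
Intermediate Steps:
-√(33373 + d(190)) = -√(33373 + 8*190) = -√(33373 + 1520) = -√34893 = -3*√3877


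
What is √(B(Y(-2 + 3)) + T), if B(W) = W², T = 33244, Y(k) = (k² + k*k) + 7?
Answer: 5*√1333 ≈ 182.55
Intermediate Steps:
Y(k) = 7 + 2*k² (Y(k) = (k² + k²) + 7 = 2*k² + 7 = 7 + 2*k²)
√(B(Y(-2 + 3)) + T) = √((7 + 2*(-2 + 3)²)² + 33244) = √((7 + 2*1²)² + 33244) = √((7 + 2*1)² + 33244) = √((7 + 2)² + 33244) = √(9² + 33244) = √(81 + 33244) = √33325 = 5*√1333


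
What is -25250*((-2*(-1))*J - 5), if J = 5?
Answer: -126250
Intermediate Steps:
-25250*((-2*(-1))*J - 5) = -25250*(-2*(-1)*5 - 5) = -25250*(2*5 - 5) = -25250*(10 - 5) = -25250*5 = -1*126250 = -126250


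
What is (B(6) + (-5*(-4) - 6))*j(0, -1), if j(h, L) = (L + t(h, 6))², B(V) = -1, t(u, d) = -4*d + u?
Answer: 8125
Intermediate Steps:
t(u, d) = u - 4*d
j(h, L) = (-24 + L + h)² (j(h, L) = (L + (h - 4*6))² = (L + (h - 24))² = (L + (-24 + h))² = (-24 + L + h)²)
(B(6) + (-5*(-4) - 6))*j(0, -1) = (-1 + (-5*(-4) - 6))*(-24 - 1 + 0)² = (-1 + (20 - 6))*(-25)² = (-1 + 14)*625 = 13*625 = 8125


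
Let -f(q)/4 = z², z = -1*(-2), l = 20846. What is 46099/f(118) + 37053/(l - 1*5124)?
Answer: -362087815/125776 ≈ -2878.8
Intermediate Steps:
z = 2
f(q) = -16 (f(q) = -4*2² = -4*4 = -16)
46099/f(118) + 37053/(l - 1*5124) = 46099/(-16) + 37053/(20846 - 1*5124) = 46099*(-1/16) + 37053/(20846 - 5124) = -46099/16 + 37053/15722 = -362087815/125776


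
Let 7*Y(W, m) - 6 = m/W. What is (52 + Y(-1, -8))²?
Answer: 2916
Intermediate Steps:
Y(W, m) = 6/7 + m/(7*W) (Y(W, m) = 6/7 + (m/W)/7 = 6/7 + m/(7*W))
(52 + Y(-1, -8))² = (52 + (⅐)*(-8 + 6*(-1))/(-1))² = (52 + (⅐)*(-1)*(-8 - 6))² = (52 + (⅐)*(-1)*(-14))² = (52 + 2)² = 54² = 2916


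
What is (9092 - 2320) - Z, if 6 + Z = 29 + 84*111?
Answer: -2575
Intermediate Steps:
Z = 9347 (Z = -6 + (29 + 84*111) = -6 + (29 + 9324) = -6 + 9353 = 9347)
(9092 - 2320) - Z = (9092 - 2320) - 1*9347 = 6772 - 9347 = -2575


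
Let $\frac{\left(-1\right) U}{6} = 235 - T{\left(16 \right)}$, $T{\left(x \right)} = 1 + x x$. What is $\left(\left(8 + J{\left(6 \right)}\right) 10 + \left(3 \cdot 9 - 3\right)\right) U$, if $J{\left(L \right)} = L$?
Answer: $21648$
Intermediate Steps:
$T{\left(x \right)} = 1 + x^{2}$
$U = 132$ ($U = - 6 \left(235 - \left(1 + 16^{2}\right)\right) = - 6 \left(235 - \left(1 + 256\right)\right) = - 6 \left(235 - 257\right) = \left(-6\right) \left(-22\right) = 132$)
$\left(\left(8 + J{\left(6 \right)}\right) 10 + \left(3 \cdot 9 - 3\right)\right) U = \left(\left(8 + 6\right) 10 + \left(3 \cdot 9 - 3\right)\right) 132 = \left(14 \cdot 10 + \left(27 - 3\right)\right) 132 = \left(140 + 24\right) 132 = 164 \cdot 132 = 21648$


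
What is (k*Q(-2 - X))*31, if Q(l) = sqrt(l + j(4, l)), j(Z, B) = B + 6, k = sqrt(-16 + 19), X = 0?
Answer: 31*sqrt(6) ≈ 75.934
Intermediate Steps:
k = sqrt(3) ≈ 1.7320
j(Z, B) = 6 + B
Q(l) = sqrt(6 + 2*l) (Q(l) = sqrt(l + (6 + l)) = sqrt(6 + 2*l))
(k*Q(-2 - X))*31 = (sqrt(3)*sqrt(6 + 2*(-2 - 1*0)))*31 = (sqrt(3)*sqrt(6 + 2*(-2 + 0)))*31 = (sqrt(3)*sqrt(6 + 2*(-2)))*31 = (sqrt(3)*sqrt(6 - 4))*31 = (sqrt(3)*sqrt(2))*31 = sqrt(6)*31 = 31*sqrt(6)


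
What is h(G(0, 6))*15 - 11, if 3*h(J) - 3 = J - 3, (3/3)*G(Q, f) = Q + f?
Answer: 19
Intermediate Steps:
G(Q, f) = Q + f
h(J) = J/3 (h(J) = 1 + (J - 3)/3 = 1 + (-3 + J)/3 = 1 + (-1 + J/3) = J/3)
h(G(0, 6))*15 - 11 = ((0 + 6)/3)*15 - 11 = ((⅓)*6)*15 - 11 = 2*15 - 11 = 30 - 11 = 19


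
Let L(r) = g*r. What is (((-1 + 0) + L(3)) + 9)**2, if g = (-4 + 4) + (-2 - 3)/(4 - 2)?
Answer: 1/4 ≈ 0.25000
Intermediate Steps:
g = -5/2 (g = 0 - 5/2 = -5/2 ≈ -2.5000)
L(r) = -5*r/2
(((-1 + 0) + L(3)) + 9)**2 = (((-1 + 0) - 5/2*3) + 9)**2 = ((-1 - 15/2) + 9)**2 = (-17/2 + 9)**2 = (1/2)**2 = 1/4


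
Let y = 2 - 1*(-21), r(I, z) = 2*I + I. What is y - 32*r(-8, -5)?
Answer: 791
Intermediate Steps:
r(I, z) = 3*I
y = 23 (y = 2 + 21 = 23)
y - 32*r(-8, -5) = 23 - 96*(-8) = 23 - 32*(-24) = 23 + 768 = 791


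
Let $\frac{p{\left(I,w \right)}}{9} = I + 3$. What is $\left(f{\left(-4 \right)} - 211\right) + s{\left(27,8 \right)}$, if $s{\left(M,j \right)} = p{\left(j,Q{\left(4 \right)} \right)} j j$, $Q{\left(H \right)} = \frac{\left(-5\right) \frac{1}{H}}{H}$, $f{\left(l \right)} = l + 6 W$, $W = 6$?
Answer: $6157$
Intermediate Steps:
$f{\left(l \right)} = 36 + l$ ($f{\left(l \right)} = l + 6 \cdot 6 = l + 36 = 36 + l$)
$Q{\left(H \right)} = - \frac{5}{H^{2}}$
$p{\left(I,w \right)} = 27 + 9 I$ ($p{\left(I,w \right)} = 9 \left(I + 3\right) = 9 \left(3 + I\right) = 27 + 9 I$)
$s{\left(M,j \right)} = j^{2} \left(27 + 9 j\right)$ ($s{\left(M,j \right)} = \left(27 + 9 j\right) j j = j \left(27 + 9 j\right) j = j^{2} \left(27 + 9 j\right)$)
$\left(f{\left(-4 \right)} - 211\right) + s{\left(27,8 \right)} = \left(\left(36 - 4\right) - 211\right) + 9 \cdot 8^{2} \left(3 + 8\right) = \left(32 - 211\right) + 9 \cdot 64 \cdot 11 = -179 + 6336 = 6157$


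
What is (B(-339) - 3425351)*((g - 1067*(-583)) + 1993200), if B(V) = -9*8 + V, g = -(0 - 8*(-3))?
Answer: -8959179535594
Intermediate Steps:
g = -24 (g = -(0 + 24) = -1*24 = -24)
B(V) = -72 + V
(B(-339) - 3425351)*((g - 1067*(-583)) + 1993200) = ((-72 - 339) - 3425351)*((-24 - 1067*(-583)) + 1993200) = (-411 - 3425351)*((-24 + 622061) + 1993200) = -3425762*(622037 + 1993200) = -3425762*2615237 = -8959179535594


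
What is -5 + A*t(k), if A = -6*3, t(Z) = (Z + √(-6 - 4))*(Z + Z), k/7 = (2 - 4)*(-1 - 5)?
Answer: -254021 - 3024*I*√10 ≈ -2.5402e+5 - 9562.7*I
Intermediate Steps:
k = 84 (k = 7*((2 - 4)*(-1 - 5)) = 7*(-2*(-6)) = 7*12 = 84)
t(Z) = 2*Z*(Z + I*√10) (t(Z) = (Z + √(-10))*(2*Z) = (Z + I*√10)*(2*Z) = 2*Z*(Z + I*√10))
A = -18
-5 + A*t(k) = -5 - 36*84*(84 + I*√10) = -5 - 18*(14112 + 168*I*√10) = -5 + (-254016 - 3024*I*√10) = -254021 - 3024*I*√10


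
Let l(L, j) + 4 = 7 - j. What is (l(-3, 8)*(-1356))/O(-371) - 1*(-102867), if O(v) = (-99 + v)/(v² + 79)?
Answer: -88539411/47 ≈ -1.8838e+6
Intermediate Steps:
l(L, j) = 3 - j (l(L, j) = -4 + (7 - j) = 3 - j)
O(v) = (-99 + v)/(79 + v²)
(l(-3, 8)*(-1356))/O(-371) - 1*(-102867) = ((3 - 1*8)*(-1356))/(((-99 - 371)/(79 + (-371)²))) - 1*(-102867) = ((3 - 8)*(-1356))/((-470/(79 + 137641))) + 102867 = (-5*(-1356))/((-470/137720)) + 102867 = 6780/(((1/137720)*(-470))) + 102867 = 6780/(-47/13772) + 102867 = 6780*(-13772/47) + 102867 = -93374160/47 + 102867 = -88539411/47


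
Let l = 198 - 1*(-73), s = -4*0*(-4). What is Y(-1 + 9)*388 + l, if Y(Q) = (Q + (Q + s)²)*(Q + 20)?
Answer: 782479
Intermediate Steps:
s = 0 (s = 0*(-4) = 0)
Y(Q) = (20 + Q)*(Q + Q²) (Y(Q) = (Q + (Q + 0)²)*(Q + 20) = (Q + Q²)*(20 + Q) = (20 + Q)*(Q + Q²))
l = 271 (l = 198 + 73 = 271)
Y(-1 + 9)*388 + l = ((-1 + 9)*(20 + (-1 + 9)² + 21*(-1 + 9)))*388 + 271 = (8*(20 + 8² + 21*8))*388 + 271 = (8*(20 + 64 + 168))*388 + 271 = (8*252)*388 + 271 = 2016*388 + 271 = 782208 + 271 = 782479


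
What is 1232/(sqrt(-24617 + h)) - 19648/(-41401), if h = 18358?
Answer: 19648/41401 - 112*I*sqrt(6259)/569 ≈ 0.47458 - 15.572*I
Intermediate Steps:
1232/(sqrt(-24617 + h)) - 19648/(-41401) = 1232/(sqrt(-24617 + 18358)) - 19648/(-41401) = 1232/(sqrt(-6259)) - 19648*(-1/41401) = 1232/((I*sqrt(6259))) + 19648/41401 = 1232*(-I*sqrt(6259)/6259) + 19648/41401 = -112*I*sqrt(6259)/569 + 19648/41401 = 19648/41401 - 112*I*sqrt(6259)/569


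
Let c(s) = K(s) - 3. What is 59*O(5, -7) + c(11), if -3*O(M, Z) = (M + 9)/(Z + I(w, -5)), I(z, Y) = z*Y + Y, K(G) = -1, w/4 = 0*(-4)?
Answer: 341/18 ≈ 18.944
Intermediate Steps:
w = 0 (w = 4*(0*(-4)) = 4*0 = 0)
I(z, Y) = Y + Y*z (I(z, Y) = Y*z + Y = Y + Y*z)
c(s) = -4 (c(s) = -1 - 3 = -4)
O(M, Z) = -(9 + M)/(3*(-5 + Z)) (O(M, Z) = -(M + 9)/(3*(Z - 5*(1 + 0))) = -(9 + M)/(3*(Z - 5*1)) = -(9 + M)/(3*(Z - 5)) = -(9 + M)/(3*(-5 + Z)))
59*O(5, -7) + c(11) = 59*((-9 - 1*5)/(3*(-5 - 7))) - 4 = 59*((⅓)*(-9 - 5)/(-12)) - 4 = 59*((⅓)*(-1/12)*(-14)) - 4 = 59*(7/18) - 4 = 413/18 - 4 = 341/18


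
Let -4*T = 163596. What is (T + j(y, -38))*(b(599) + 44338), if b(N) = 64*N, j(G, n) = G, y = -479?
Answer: -3420884772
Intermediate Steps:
T = -40899 (T = -¼*163596 = -40899)
(T + j(y, -38))*(b(599) + 44338) = (-40899 - 479)*(64*599 + 44338) = -41378*(38336 + 44338) = -41378*82674 = -3420884772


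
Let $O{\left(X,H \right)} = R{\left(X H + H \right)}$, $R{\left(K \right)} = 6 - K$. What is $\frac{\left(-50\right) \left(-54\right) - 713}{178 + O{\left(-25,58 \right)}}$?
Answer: $\frac{1987}{1576} \approx 1.2608$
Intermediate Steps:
$O{\left(X,H \right)} = 6 - H - H X$ ($O{\left(X,H \right)} = 6 - \left(X H + H\right) = 6 - \left(H X + H\right) = 6 - \left(H + H X\right) = 6 - H - H X$)
$\frac{\left(-50\right) \left(-54\right) - 713}{178 + O{\left(-25,58 \right)}} = \frac{\left(-50\right) \left(-54\right) - 713}{178 - \left(-6 + 58 \left(1 - 25\right)\right)} = \frac{2700 - 713}{178 - \left(-6 + 58 \left(-24\right)\right)} = \frac{1987}{178 + \left(6 + 1392\right)} = \frac{1987}{178 + 1398} = \frac{1987}{1576}$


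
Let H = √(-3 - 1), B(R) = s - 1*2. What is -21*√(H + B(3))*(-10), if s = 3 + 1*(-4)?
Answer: 210*√(-3 + 2*I) ≈ 115.55 + 381.64*I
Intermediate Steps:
s = -1 (s = 3 - 4 = -1)
B(R) = -3 (B(R) = -1 - 1*2 = -1 - 2 = -3)
H = 2*I (H = √(-4) = 2*I ≈ 2.0*I)
-21*√(H + B(3))*(-10) = -21*√(2*I - 3)*(-10) = -21*√(-3 + 2*I)*(-10) = 210*√(-3 + 2*I)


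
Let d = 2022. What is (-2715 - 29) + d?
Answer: -722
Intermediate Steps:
(-2715 - 29) + d = (-2715 - 29) + 2022 = -2744 + 2022 = -722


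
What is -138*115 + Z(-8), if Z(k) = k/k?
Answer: -15869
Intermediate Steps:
Z(k) = 1
-138*115 + Z(-8) = -138*115 + 1 = -15870 + 1 = -15869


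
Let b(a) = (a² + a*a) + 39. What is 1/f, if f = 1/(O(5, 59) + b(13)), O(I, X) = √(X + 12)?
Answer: 377 + √71 ≈ 385.43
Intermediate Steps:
b(a) = 39 + 2*a² (b(a) = (a² + a²) + 39 = 2*a² + 39 = 39 + 2*a²)
O(I, X) = √(12 + X)
f = 1/(377 + √71) (f = 1/(√(12 + 59) + (39 + 2*13²)) = 1/(√71 + (39 + 2*169)) = 1/(√71 + (39 + 338)) = 1/(√71 + 377) = 1/(377 + √71) ≈ 0.0025945)
1/f = 1/(377/142058 - √71/142058)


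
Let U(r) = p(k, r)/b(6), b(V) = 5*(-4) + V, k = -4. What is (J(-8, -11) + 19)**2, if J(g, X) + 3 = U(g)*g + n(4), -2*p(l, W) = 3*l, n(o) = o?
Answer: 26896/49 ≈ 548.90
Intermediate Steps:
p(l, W) = -3*l/2
b(V) = -20 + V
U(r) = -3/7 (U(r) = (-3/2*(-4))/(-20 + 6) = 6/(-14) = 6*(-1/14) = -3/7)
J(g, X) = 1 - 3*g/7 (J(g, X) = -3 + (-3*g/7 + 4) = -3 + (4 - 3*g/7) = 1 - 3*g/7)
(J(-8, -11) + 19)**2 = ((1 - 3/7*(-8)) + 19)**2 = ((1 + 24/7) + 19)**2 = (31/7 + 19)**2 = (164/7)**2 = 26896/49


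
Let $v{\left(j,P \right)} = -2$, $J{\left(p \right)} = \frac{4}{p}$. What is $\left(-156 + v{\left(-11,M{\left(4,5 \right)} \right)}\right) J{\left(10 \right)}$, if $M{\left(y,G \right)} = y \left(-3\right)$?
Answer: $- \frac{316}{5} \approx -63.2$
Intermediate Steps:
$M{\left(y,G \right)} = - 3 y$
$\left(-156 + v{\left(-11,M{\left(4,5 \right)} \right)}\right) J{\left(10 \right)} = \left(-156 - 2\right) \frac{4}{10} = - 158 \cdot 4 \cdot \frac{1}{10} = \left(-158\right) \frac{2}{5} = - \frac{316}{5}$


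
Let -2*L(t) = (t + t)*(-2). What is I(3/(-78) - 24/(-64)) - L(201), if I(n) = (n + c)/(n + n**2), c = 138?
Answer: -459482/4865 ≈ -94.446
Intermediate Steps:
L(t) = 2*t (L(t) = -(t + t)*(-2)/2 = -2*t*(-2)/2 = -(-2)*t = 2*t)
I(n) = (138 + n)/(n + n**2) (I(n) = (n + 138)/(n + n**2) = (138 + n)/(n + n**2))
I(3/(-78) - 24/(-64)) - L(201) = (138 + (3/(-78) - 24/(-64)))/((3/(-78) - 24/(-64))*(1 + (3/(-78) - 24/(-64)))) - 2*201 = (138 + (3*(-1/78) - 24*(-1/64)))/((3*(-1/78) - 24*(-1/64))*(1 + (3*(-1/78) - 24*(-1/64)))) - 1*402 = (138 + (-1/26 + 3/8))/((-1/26 + 3/8)*(1 + (-1/26 + 3/8))) - 402 = (138 + 35/104)/((35/104)*(1 + 35/104)) - 402 = (104/35)*(14387/104)/(139/104) - 402 = (104/35)*(104/139)*(14387/104) - 402 = 1496248/4865 - 402 = -459482/4865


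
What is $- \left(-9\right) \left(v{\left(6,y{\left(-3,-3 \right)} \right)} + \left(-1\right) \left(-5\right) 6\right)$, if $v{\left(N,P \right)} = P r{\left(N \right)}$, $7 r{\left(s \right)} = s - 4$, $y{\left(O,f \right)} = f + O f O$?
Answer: $\frac{1350}{7} \approx 192.86$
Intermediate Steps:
$y{\left(O,f \right)} = f + f O^{2}$
$r{\left(s \right)} = - \frac{4}{7} + \frac{s}{7}$ ($r{\left(s \right)} = \frac{s - 4}{7} = \frac{-4 + s}{7} = - \frac{4}{7} + \frac{s}{7}$)
$v{\left(N,P \right)} = P \left(- \frac{4}{7} + \frac{N}{7}\right)$
$- \left(-9\right) \left(v{\left(6,y{\left(-3,-3 \right)} \right)} + \left(-1\right) \left(-5\right) 6\right) = - \left(-9\right) \left(\frac{- 3 \left(1 + \left(-3\right)^{2}\right) \left(-4 + 6\right)}{7} + \left(-1\right) \left(-5\right) 6\right) = - \left(-9\right) \left(\frac{1}{7} \left(- 3 \left(1 + 9\right)\right) 2 + 5 \cdot 6\right) = - \left(-9\right) \left(\frac{1}{7} \left(\left(-3\right) 10\right) 2 + 30\right) = - \left(-9\right) \left(\frac{1}{7} \left(-30\right) 2 + 30\right) = - \left(-9\right) \left(- \frac{60}{7} + 30\right) = - \frac{\left(-9\right) 150}{7} = \left(-1\right) \left(- \frac{1350}{7}\right) = \frac{1350}{7}$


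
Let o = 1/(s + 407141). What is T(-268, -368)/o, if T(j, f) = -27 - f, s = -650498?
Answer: -82984737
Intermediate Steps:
o = -1/243357 (o = 1/(-650498 + 407141) = 1/(-243357) = -1/243357 ≈ -4.1092e-6)
T(-268, -368)/o = (-27 - 1*(-368))/(-1/243357) = (-27 + 368)*(-243357) = 341*(-243357) = -82984737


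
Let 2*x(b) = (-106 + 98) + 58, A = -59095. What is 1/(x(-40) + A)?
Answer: -1/59070 ≈ -1.6929e-5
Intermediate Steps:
x(b) = 25 (x(b) = ((-106 + 98) + 58)/2 = (-8 + 58)/2 = (1/2)*50 = 25)
1/(x(-40) + A) = 1/(25 - 59095) = 1/(-59070) = -1/59070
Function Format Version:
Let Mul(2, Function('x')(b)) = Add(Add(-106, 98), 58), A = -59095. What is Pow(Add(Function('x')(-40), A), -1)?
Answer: Rational(-1, 59070) ≈ -1.6929e-5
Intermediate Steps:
Function('x')(b) = 25 (Function('x')(b) = Mul(Rational(1, 2), Add(Add(-106, 98), 58)) = Mul(Rational(1, 2), Add(-8, 58)) = Mul(Rational(1, 2), 50) = 25)
Pow(Add(Function('x')(-40), A), -1) = Pow(Add(25, -59095), -1) = Pow(-59070, -1) = Rational(-1, 59070)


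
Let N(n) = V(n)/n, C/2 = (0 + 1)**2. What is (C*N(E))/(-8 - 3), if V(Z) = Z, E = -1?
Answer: -2/11 ≈ -0.18182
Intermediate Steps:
C = 2 (C = 2*(0 + 1)**2 = 2*1**2 = 2*1 = 2)
N(n) = 1 (N(n) = n/n = 1)
(C*N(E))/(-8 - 3) = (2*1)/(-8 - 3) = 2/(-11) = 2*(-1/11) = -2/11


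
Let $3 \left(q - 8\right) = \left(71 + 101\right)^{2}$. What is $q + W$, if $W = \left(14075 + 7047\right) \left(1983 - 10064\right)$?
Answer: $- \frac{512031038}{3} \approx -1.7068 \cdot 10^{8}$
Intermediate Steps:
$W = -170686882$ ($W = 21122 \left(-8081\right) = -170686882$)
$q = \frac{29608}{3}$ ($q = 8 + \frac{\left(71 + 101\right)^{2}}{3} = 8 + \frac{172^{2}}{3} = 8 + \frac{1}{3} \cdot 29584 = 8 + \frac{29584}{3} = \frac{29608}{3} \approx 9869.3$)
$q + W = \frac{29608}{3} - 170686882 = - \frac{512031038}{3}$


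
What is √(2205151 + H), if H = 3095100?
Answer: √5300251 ≈ 2302.2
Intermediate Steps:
√(2205151 + H) = √(2205151 + 3095100) = √5300251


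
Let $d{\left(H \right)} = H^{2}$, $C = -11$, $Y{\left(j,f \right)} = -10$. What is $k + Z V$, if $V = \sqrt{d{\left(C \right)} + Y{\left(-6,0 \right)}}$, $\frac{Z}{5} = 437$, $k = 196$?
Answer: $196 + 2185 \sqrt{111} \approx 23216.0$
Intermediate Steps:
$Z = 2185$ ($Z = 5 \cdot 437 = 2185$)
$V = \sqrt{111}$ ($V = \sqrt{\left(-11\right)^{2} - 10} = \sqrt{121 - 10} = \sqrt{111} \approx 10.536$)
$k + Z V = 196 + 2185 \sqrt{111}$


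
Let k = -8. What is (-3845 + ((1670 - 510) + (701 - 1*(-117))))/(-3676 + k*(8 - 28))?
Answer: 1867/3516 ≈ 0.53100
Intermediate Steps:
(-3845 + ((1670 - 510) + (701 - 1*(-117))))/(-3676 + k*(8 - 28)) = (-3845 + ((1670 - 510) + (701 - 1*(-117))))/(-3676 - 8*(8 - 28)) = (-3845 + (1160 + (701 + 117)))/(-3676 - 8*(-20)) = (-3845 + (1160 + 818))/(-3676 + 160) = (-3845 + 1978)/(-3516) = -1867*(-1/3516) = 1867/3516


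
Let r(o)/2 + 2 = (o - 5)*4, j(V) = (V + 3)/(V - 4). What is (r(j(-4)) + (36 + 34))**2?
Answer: 729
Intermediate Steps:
j(V) = (3 + V)/(-4 + V)
r(o) = -44 + 8*o (r(o) = -4 + 2*((o - 5)*4) = -4 + 2*((-5 + o)*4) = -4 + 2*(-20 + 4*o) = -4 + (-40 + 8*o) = -44 + 8*o)
(r(j(-4)) + (36 + 34))**2 = ((-44 + 8*((3 - 4)/(-4 - 4))) + (36 + 34))**2 = ((-44 + 8*(-1/(-8))) + 70)**2 = ((-44 + 8*(-1/8*(-1))) + 70)**2 = ((-44 + 8*(1/8)) + 70)**2 = ((-44 + 1) + 70)**2 = (-43 + 70)**2 = 27**2 = 729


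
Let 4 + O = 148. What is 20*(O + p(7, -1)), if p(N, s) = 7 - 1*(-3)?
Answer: 3080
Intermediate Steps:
O = 144 (O = -4 + 148 = 144)
p(N, s) = 10 (p(N, s) = 7 + 3 = 10)
20*(O + p(7, -1)) = 20*(144 + 10) = 20*154 = 3080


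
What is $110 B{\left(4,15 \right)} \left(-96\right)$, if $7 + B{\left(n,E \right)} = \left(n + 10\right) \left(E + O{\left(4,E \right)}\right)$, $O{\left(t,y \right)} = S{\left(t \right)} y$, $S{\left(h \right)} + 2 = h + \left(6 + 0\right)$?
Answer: $-19884480$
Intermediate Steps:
$S{\left(h \right)} = 4 + h$ ($S{\left(h \right)} = -2 + \left(h + \left(6 + 0\right)\right) = -2 + \left(h + 6\right) = -2 + \left(6 + h\right) = 4 + h$)
$O{\left(t,y \right)} = y \left(4 + t\right)$ ($O{\left(t,y \right)} = \left(4 + t\right) y = y \left(4 + t\right)$)
$B{\left(n,E \right)} = -7 + 9 E \left(10 + n\right)$ ($B{\left(n,E \right)} = -7 + \left(n + 10\right) \left(E + E \left(4 + 4\right)\right) = -7 + \left(10 + n\right) \left(E + E 8\right) = -7 + \left(10 + n\right) \left(E + 8 E\right) = -7 + \left(10 + n\right) 9 E = -7 + 9 E \left(10 + n\right)$)
$110 B{\left(4,15 \right)} \left(-96\right) = 110 \left(-7 + 90 \cdot 15 + 9 \cdot 15 \cdot 4\right) \left(-96\right) = 110 \left(-7 + 1350 + 540\right) \left(-96\right) = 110 \cdot 1883 \left(-96\right) = 207130 \left(-96\right) = -19884480$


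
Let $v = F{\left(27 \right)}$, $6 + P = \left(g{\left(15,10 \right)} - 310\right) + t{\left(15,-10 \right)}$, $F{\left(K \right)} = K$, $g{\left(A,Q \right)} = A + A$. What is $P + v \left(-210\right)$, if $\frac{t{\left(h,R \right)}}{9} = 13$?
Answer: $-5839$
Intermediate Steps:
$g{\left(A,Q \right)} = 2 A$
$t{\left(h,R \right)} = 117$ ($t{\left(h,R \right)} = 9 \cdot 13 = 117$)
$P = -169$ ($P = -6 + \left(\left(2 \cdot 15 - 310\right) + 117\right) = -6 + \left(\left(30 - 310\right) + 117\right) = -6 + \left(-280 + 117\right) = -6 - 163 = -169$)
$v = 27$
$P + v \left(-210\right) = -169 + 27 \left(-210\right) = -169 - 5670 = -5839$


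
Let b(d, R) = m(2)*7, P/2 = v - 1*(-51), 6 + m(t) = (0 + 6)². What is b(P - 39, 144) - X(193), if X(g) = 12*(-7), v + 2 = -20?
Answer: 294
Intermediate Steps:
v = -22 (v = -2 - 20 = -22)
m(t) = 30 (m(t) = -6 + (0 + 6)² = -6 + 6² = -6 + 36 = 30)
P = 58 (P = 2*(-22 - 1*(-51)) = 2*(-22 + 51) = 2*29 = 58)
X(g) = -84
b(d, R) = 210 (b(d, R) = 30*7 = 210)
b(P - 39, 144) - X(193) = 210 - 1*(-84) = 210 + 84 = 294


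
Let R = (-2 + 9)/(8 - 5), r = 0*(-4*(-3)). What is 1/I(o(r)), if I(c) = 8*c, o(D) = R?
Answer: 3/56 ≈ 0.053571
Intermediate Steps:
r = 0 (r = 0*12 = 0)
R = 7/3 ≈ 2.3333
o(D) = 7/3
1/I(o(r)) = 1/(8*(7/3)) = 1/(56/3) = 3/56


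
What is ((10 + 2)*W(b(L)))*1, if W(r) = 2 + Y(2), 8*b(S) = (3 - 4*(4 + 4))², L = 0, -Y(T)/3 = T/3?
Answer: 0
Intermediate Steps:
Y(T) = -T (Y(T) = -3*T/3 = -T)
b(S) = 841/8 (b(S) = (3 - 4*(4 + 4))²/8 = (3 - 4*8)²/8 = (3 - 32)²/8 = (⅛)*(-29)² = (⅛)*841 = 841/8)
W(r) = 0 (W(r) = 2 - 1*2 = 2 - 2 = 0)
((10 + 2)*W(b(L)))*1 = ((10 + 2)*0)*1 = (12*0)*1 = 0*1 = 0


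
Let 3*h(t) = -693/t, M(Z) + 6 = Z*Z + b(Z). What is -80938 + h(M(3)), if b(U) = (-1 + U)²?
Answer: -80971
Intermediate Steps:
M(Z) = -6 + Z² + (-1 + Z)² (M(Z) = -6 + (Z*Z + (-1 + Z)²) = -6 + (Z² + (-1 + Z)²) = -6 + Z² + (-1 + Z)²)
h(t) = -231/t (h(t) = (-693/t)/3 = -231/t)
-80938 + h(M(3)) = -80938 - 231/(-6 + 3² + (-1 + 3)²) = -80938 - 231/(-6 + 9 + 2²) = -80938 - 231/(-6 + 9 + 4) = -80938 - 231/7 = -80938 - 231*⅐ = -80938 - 33 = -80971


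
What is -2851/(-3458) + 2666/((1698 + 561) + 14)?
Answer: 15699351/7860034 ≈ 1.9974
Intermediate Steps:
-2851/(-3458) + 2666/((1698 + 561) + 14) = -2851*(-1/3458) + 2666/(2259 + 14) = 2851/3458 + 2666/2273 = 15699351/7860034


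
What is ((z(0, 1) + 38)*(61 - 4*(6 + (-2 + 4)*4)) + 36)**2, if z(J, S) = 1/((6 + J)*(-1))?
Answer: 1825201/36 ≈ 50700.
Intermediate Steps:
z(J, S) = 1/(-6 - J)
((z(0, 1) + 38)*(61 - 4*(6 + (-2 + 4)*4)) + 36)**2 = ((-1/(6 + 0) + 38)*(61 - 4*(6 + (-2 + 4)*4)) + 36)**2 = ((-1/6 + 38)*(61 - 4*(6 + 2*4)) + 36)**2 = ((-1*1/6 + 38)*(61 - 4*(6 + 8)) + 36)**2 = ((-1/6 + 38)*(61 - 4*14) + 36)**2 = (227*(61 - 56)/6 + 36)**2 = ((227/6)*5 + 36)**2 = (1135/6 + 36)**2 = (1351/6)**2 = 1825201/36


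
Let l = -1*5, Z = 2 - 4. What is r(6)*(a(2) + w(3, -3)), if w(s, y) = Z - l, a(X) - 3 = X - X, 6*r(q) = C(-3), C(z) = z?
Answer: -3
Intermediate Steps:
r(q) = -1/2 (r(q) = (1/6)*(-3) = -1/2)
Z = -2
l = -5
a(X) = 3 (a(X) = 3 + (X - X) = 3 + 0 = 3)
w(s, y) = 3 (w(s, y) = -2 - 1*(-5) = -2 + 5 = 3)
r(6)*(a(2) + w(3, -3)) = -(3 + 3)/2 = -1/2*6 = -3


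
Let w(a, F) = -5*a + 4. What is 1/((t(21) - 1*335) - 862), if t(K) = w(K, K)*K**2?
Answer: -1/45738 ≈ -2.1864e-5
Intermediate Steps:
w(a, F) = 4 - 5*a
t(K) = K**2*(4 - 5*K) (t(K) = (4 - 5*K)*K**2 = K**2*(4 - 5*K))
1/((t(21) - 1*335) - 862) = 1/((21**2*(4 - 5*21) - 1*335) - 862) = 1/((441*(4 - 105) - 335) - 862) = 1/((441*(-101) - 335) - 862) = 1/((-44541 - 335) - 862) = 1/(-44876 - 862) = 1/(-45738) = -1/45738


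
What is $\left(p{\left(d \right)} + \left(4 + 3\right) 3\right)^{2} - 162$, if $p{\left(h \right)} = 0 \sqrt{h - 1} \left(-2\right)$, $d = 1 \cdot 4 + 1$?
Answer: $279$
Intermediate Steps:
$d = 5$ ($d = 4 + 1 = 5$)
$p{\left(h \right)} = 0$ ($p{\left(h \right)} = 0 \sqrt{-1 + h} \left(-2\right) = 0 \left(-2\right) = 0$)
$\left(p{\left(d \right)} + \left(4 + 3\right) 3\right)^{2} - 162 = \left(0 + \left(4 + 3\right) 3\right)^{2} - 162 = \left(0 + 7 \cdot 3\right)^{2} - 162 = \left(0 + 21\right)^{2} - 162 = 21^{2} - 162 = 441 - 162 = 279$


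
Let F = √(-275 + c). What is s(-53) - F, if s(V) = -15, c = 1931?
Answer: -15 - 6*√46 ≈ -55.694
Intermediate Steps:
F = 6*√46 (F = √(-275 + 1931) = √1656 = 6*√46 ≈ 40.694)
s(-53) - F = -15 - 6*√46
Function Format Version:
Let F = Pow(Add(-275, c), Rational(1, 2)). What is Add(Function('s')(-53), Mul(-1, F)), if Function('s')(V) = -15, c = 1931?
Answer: Add(-15, Mul(-6, Pow(46, Rational(1, 2)))) ≈ -55.694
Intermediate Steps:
F = Mul(6, Pow(46, Rational(1, 2))) (F = Pow(Add(-275, 1931), Rational(1, 2)) = Pow(1656, Rational(1, 2)) = Mul(6, Pow(46, Rational(1, 2))) ≈ 40.694)
Add(Function('s')(-53), Mul(-1, F)) = Add(-15, Mul(-1, Mul(6, Pow(46, Rational(1, 2))))) = Add(-15, Mul(-6, Pow(46, Rational(1, 2))))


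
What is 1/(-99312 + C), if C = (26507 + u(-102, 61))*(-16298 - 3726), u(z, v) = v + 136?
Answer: -1/534820208 ≈ -1.8698e-9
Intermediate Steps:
u(z, v) = 136 + v
C = -534720896 (C = (26507 + (136 + 61))*(-16298 - 3726) = (26507 + 197)*(-20024) = 26704*(-20024) = -534720896)
1/(-99312 + C) = 1/(-99312 - 534720896) = 1/(-534820208) = -1/534820208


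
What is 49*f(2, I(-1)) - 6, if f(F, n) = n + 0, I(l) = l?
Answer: -55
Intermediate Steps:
f(F, n) = n
49*f(2, I(-1)) - 6 = 49*(-1) - 6 = -49 - 6 = -55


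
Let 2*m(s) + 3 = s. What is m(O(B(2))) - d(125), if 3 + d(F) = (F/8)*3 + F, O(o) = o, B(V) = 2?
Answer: -1355/8 ≈ -169.38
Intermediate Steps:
m(s) = -3/2 + s/2
d(F) = -3 + 11*F/8 (d(F) = -3 + ((F/8)*3 + F) = -3 + (3*F/8 + F) = -3 + 11*F/8)
m(O(B(2))) - d(125) = (-3/2 + (1/2)*2) - (-3 + (11/8)*125) = (-3/2 + 1) - (-3 + 1375/8) = -1/2 - 1*1351/8 = -1/2 - 1351/8 = -1355/8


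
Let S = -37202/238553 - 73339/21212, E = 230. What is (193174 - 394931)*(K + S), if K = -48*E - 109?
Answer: 11386015208842783435/5060186236 ≈ 2.2501e+9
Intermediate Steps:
K = -11149 (K = -48*230 - 109 = -11040 - 109 = -11149)
S = -18284367291/5060186236 (S = -37202*1/238553 - 73339*1/21212 = -37202/238553 - 73339/21212 = -18284367291/5060186236 ≈ -3.6134)
(193174 - 394931)*(K + S) = (193174 - 394931)*(-11149 - 18284367291/5060186236) = -201757*(-56434300712455/5060186236) = 11386015208842783435/5060186236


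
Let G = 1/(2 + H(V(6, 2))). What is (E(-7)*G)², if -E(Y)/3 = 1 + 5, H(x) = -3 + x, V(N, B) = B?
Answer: 324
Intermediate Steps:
E(Y) = -18 (E(Y) = -3*(1 + 5) = -3*6 = -18)
G = 1 (G = 1/(2 + (-3 + 2)) = 1/(2 - 1) = 1/1 = 1)
(E(-7)*G)² = (-18*1)² = (-18)² = 324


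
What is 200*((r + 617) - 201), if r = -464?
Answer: -9600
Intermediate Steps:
200*((r + 617) - 201) = 200*((-464 + 617) - 201) = 200*(153 - 201) = 200*(-48) = -9600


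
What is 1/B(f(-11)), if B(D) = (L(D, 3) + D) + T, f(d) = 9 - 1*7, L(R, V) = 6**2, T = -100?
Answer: -1/62 ≈ -0.016129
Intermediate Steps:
L(R, V) = 36
f(d) = 2 (f(d) = 9 - 7 = 2)
B(D) = -64 + D (B(D) = (36 + D) - 100 = -64 + D)
1/B(f(-11)) = 1/(-64 + 2) = 1/(-62) = -1/62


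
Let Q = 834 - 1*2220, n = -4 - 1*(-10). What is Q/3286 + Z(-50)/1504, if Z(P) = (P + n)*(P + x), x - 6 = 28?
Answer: 3575/77221 ≈ 0.046296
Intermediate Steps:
x = 34 (x = 6 + 28 = 34)
n = 6 (n = -4 + 10 = 6)
Z(P) = (6 + P)*(34 + P) (Z(P) = (P + 6)*(P + 34) = (6 + P)*(34 + P))
Q = -1386 (Q = 834 - 2220 = -1386)
Q/3286 + Z(-50)/1504 = -1386/3286 + (204 + (-50)² + 40*(-50))/1504 = -1386*1/3286 + (204 + 2500 - 2000)*(1/1504) = -693/1643 + 704*(1/1504) = -693/1643 + 22/47 = 3575/77221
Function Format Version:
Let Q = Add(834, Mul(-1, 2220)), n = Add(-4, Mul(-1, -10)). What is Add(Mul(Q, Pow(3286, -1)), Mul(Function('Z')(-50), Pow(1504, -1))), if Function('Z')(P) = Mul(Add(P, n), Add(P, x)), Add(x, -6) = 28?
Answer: Rational(3575, 77221) ≈ 0.046296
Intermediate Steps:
x = 34 (x = Add(6, 28) = 34)
n = 6 (n = Add(-4, 10) = 6)
Function('Z')(P) = Mul(Add(6, P), Add(34, P)) (Function('Z')(P) = Mul(Add(P, 6), Add(P, 34)) = Mul(Add(6, P), Add(34, P)))
Q = -1386 (Q = Add(834, -2220) = -1386)
Add(Mul(Q, Pow(3286, -1)), Mul(Function('Z')(-50), Pow(1504, -1))) = Add(Mul(-1386, Pow(3286, -1)), Mul(Add(204, Pow(-50, 2), Mul(40, -50)), Pow(1504, -1))) = Add(Mul(-1386, Rational(1, 3286)), Mul(Add(204, 2500, -2000), Rational(1, 1504))) = Add(Rational(-693, 1643), Mul(704, Rational(1, 1504))) = Add(Rational(-693, 1643), Rational(22, 47)) = Rational(3575, 77221)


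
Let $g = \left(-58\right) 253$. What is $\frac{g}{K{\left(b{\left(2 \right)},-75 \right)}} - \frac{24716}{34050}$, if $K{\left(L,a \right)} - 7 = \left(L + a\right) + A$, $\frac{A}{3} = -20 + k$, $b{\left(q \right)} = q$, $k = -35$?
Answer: $\frac{2494648}{39725} \approx 62.798$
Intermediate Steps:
$A = -165$ ($A = 3 \left(-20 - 35\right) = 3 \left(-55\right) = -165$)
$g = -14674$
$K{\left(L,a \right)} = -158 + L + a$ ($K{\left(L,a \right)} = 7 - \left(165 - L - a\right) = 7 + \left(-165 + L + a\right) = -158 + L + a$)
$\frac{g}{K{\left(b{\left(2 \right)},-75 \right)}} - \frac{24716}{34050} = - \frac{14674}{-158 + 2 - 75} - \frac{24716}{34050} = - \frac{14674}{-231} - \frac{12358}{17025} = \left(-14674\right) \left(- \frac{1}{231}\right) - \frac{12358}{17025} = \frac{1334}{21} - \frac{12358}{17025} = \frac{2494648}{39725}$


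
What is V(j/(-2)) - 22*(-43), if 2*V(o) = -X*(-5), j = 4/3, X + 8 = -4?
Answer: 916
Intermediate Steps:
X = -12 (X = -8 - 4 = -12)
j = 4/3 (j = 4*(⅓) = 4/3 ≈ 1.3333)
V(o) = -30 (V(o) = (-(-12)*(-5))/2 = (-1*60)/2 = (½)*(-60) = -30)
V(j/(-2)) - 22*(-43) = -30 - 22*(-43) = -30 + 946 = 916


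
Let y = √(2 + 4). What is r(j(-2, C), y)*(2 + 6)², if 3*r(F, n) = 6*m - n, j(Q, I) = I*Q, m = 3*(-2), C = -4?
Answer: -768 - 64*√6/3 ≈ -820.26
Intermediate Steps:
m = -6
y = √6 ≈ 2.4495
r(F, n) = -12 - n/3 (r(F, n) = (6*(-6) - n)/3 = (-36 - n)/3 = -12 - n/3)
r(j(-2, C), y)*(2 + 6)² = (-12 - √6/3)*(2 + 6)² = (-12 - √6/3)*8² = (-12 - √6/3)*64 = -768 - 64*√6/3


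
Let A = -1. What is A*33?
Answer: -33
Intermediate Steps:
A*33 = -1*33 = -33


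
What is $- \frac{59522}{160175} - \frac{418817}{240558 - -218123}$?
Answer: $- \frac{2195014499}{1708586725} \approx -1.2847$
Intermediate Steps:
$- \frac{59522}{160175} - \frac{418817}{240558 - -218123} = \left(-59522\right) \frac{1}{160175} - \frac{418817}{240558 + 218123} = - \frac{59522}{160175} - \frac{418817}{458681} = - \frac{2195014499}{1708586725}$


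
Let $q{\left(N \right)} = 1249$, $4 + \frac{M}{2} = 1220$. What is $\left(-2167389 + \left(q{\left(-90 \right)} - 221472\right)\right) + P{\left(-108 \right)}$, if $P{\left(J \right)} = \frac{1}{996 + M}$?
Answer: $- \frac{8184733935}{3428} \approx -2.3876 \cdot 10^{6}$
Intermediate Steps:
$M = 2432$ ($M = -8 + 2 \cdot 1220 = -8 + 2440 = 2432$)
$P{\left(J \right)} = \frac{1}{3428}$ ($P{\left(J \right)} = \frac{1}{996 + 2432} = \frac{1}{3428}$)
$\left(-2167389 + \left(q{\left(-90 \right)} - 221472\right)\right) + P{\left(-108 \right)} = \left(-2167389 + \left(1249 - 221472\right)\right) + \frac{1}{3428} = \left(-2167389 - 220223\right) + \frac{1}{3428} = -2387612 + \frac{1}{3428} = - \frac{8184733935}{3428}$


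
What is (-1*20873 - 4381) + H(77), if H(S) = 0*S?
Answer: -25254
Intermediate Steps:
H(S) = 0
(-1*20873 - 4381) + H(77) = (-1*20873 - 4381) + 0 = (-20873 - 4381) + 0 = -25254 + 0 = -25254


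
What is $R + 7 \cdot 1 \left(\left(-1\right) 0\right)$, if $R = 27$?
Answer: $27$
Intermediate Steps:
$R + 7 \cdot 1 \left(\left(-1\right) 0\right) = 27 + 7 \cdot 1 \left(\left(-1\right) 0\right) = 27 + 7 \cdot 1 \cdot 0 = 27 + 7 \cdot 0 = 27 + 0 = 27$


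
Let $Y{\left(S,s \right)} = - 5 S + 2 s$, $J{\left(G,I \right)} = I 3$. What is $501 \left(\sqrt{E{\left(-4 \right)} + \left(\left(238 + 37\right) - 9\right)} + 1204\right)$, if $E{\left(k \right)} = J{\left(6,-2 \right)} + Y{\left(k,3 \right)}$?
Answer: $603204 + 501 \sqrt{286} \approx 6.1168 \cdot 10^{5}$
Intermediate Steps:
$J{\left(G,I \right)} = 3 I$
$E{\left(k \right)} = - 5 k$ ($E{\left(k \right)} = 3 \left(-2\right) - \left(-6 + 5 k\right) = -6 - \left(-6 + 5 k\right) = - 5 k$)
$501 \left(\sqrt{E{\left(-4 \right)} + \left(\left(238 + 37\right) - 9\right)} + 1204\right) = 501 \left(\sqrt{\left(-5\right) \left(-4\right) + \left(\left(238 + 37\right) - 9\right)} + 1204\right) = 501 \left(\sqrt{20 + \left(275 - 9\right)} + 1204\right) = 501 \left(\sqrt{20 + 266} + 1204\right) = 501 \left(\sqrt{286} + 1204\right) = 501 \left(1204 + \sqrt{286}\right) = 603204 + 501 \sqrt{286}$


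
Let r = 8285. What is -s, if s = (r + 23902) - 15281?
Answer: -16906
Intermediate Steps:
s = 16906 (s = (8285 + 23902) - 15281 = 32187 - 15281 = 16906)
-s = -1*16906 = -16906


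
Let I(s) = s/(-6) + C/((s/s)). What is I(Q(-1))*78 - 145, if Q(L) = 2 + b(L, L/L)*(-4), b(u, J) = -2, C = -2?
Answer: -431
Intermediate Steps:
Q(L) = 10 (Q(L) = 2 - 2*(-4) = 2 + 8 = 10)
I(s) = -2 - s/6 (I(s) = s/(-6) - 2/(s/s) = s*(-1/6) - 2/1 = -s/6 - 2*1 = -s/6 - 2 = -2 - s/6)
I(Q(-1))*78 - 145 = (-2 - 1/6*10)*78 - 145 = (-2 - 5/3)*78 - 145 = -11/3*78 - 145 = -286 - 145 = -431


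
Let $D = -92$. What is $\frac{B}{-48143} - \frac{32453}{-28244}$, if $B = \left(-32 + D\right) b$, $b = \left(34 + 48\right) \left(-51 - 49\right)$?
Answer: $- \frac{38087117}{1907084} \approx -19.971$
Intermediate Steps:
$b = -8200$ ($b = 82 \left(-100\right) = -8200$)
$B = 1016800$ ($B = \left(-32 - 92\right) \left(-8200\right) = \left(-124\right) \left(-8200\right) = 1016800$)
$\frac{B}{-48143} - \frac{32453}{-28244} = \frac{1016800}{-48143} - \frac{32453}{-28244} = 1016800 \left(- \frac{1}{48143}\right) - - \frac{1411}{1228} = - \frac{32800}{1553} + \frac{1411}{1228} = - \frac{38087117}{1907084}$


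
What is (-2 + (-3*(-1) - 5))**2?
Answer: 16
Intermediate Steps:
(-2 + (-3*(-1) - 5))**2 = (-2 + (3 - 5))**2 = (-2 - 2)**2 = (-4)**2 = 16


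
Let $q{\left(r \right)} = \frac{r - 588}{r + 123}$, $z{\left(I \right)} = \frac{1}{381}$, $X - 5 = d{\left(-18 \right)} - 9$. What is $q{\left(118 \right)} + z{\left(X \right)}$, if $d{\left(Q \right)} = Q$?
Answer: $- \frac{178829}{91821} \approx -1.9476$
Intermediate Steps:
$X = -22$ ($X = 5 - 27 = -22$)
$z{\left(I \right)} = \frac{1}{381}$
$q{\left(r \right)} = \frac{-588 + r}{123 + r}$
$q{\left(118 \right)} + z{\left(X \right)} = \frac{-588 + 118}{123 + 118} + \frac{1}{381} = \frac{1}{241} \left(-470\right) + \frac{1}{381} = - \frac{470}{241} + \frac{1}{381} = - \frac{178829}{91821}$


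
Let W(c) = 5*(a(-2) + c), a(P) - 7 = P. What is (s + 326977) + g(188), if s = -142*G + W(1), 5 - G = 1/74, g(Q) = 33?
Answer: 12074281/37 ≈ 3.2633e+5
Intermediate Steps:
G = 369/74 (G = 5 - 1/74 = 369/74 ≈ 4.9865)
a(P) = 7 + P
W(c) = 25 + 5*c (W(c) = 5*((7 - 2) + c) = 5*(5 + c) = 25 + 5*c)
s = -25089/37 (s = -142*369/74 + (25 + 5*1) = -26199/37 + (25 + 5) = -26199/37 + 30 = -25089/37 ≈ -678.08)
(s + 326977) + g(188) = (-25089/37 + 326977) + 33 = 12073060/37 + 33 = 12074281/37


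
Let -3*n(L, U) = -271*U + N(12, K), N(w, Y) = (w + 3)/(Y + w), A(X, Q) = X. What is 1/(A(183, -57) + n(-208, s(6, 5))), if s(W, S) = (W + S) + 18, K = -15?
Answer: 3/8413 ≈ 0.00035659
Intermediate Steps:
s(W, S) = 18 + S + W (s(W, S) = (S + W) + 18 = 18 + S + W)
N(w, Y) = (3 + w)/(Y + w)
n(L, U) = 5/3 + 271*U/3 (n(L, U) = -(-271*U + (3 + 12)/(-15 + 12))/3 = -(-271*U + 15/(-3))/3 = -(-271*U - ⅓*15)/3 = -(-271*U - 5)/3 = -(-5 - 271*U)/3 = 5/3 + 271*U/3)
1/(A(183, -57) + n(-208, s(6, 5))) = 1/(183 + (5/3 + 271*(18 + 5 + 6)/3)) = 1/(183 + (5/3 + (271/3)*29)) = 1/(183 + (5/3 + 7859/3)) = 1/(183 + 7864/3) = 1/(8413/3) = 3/8413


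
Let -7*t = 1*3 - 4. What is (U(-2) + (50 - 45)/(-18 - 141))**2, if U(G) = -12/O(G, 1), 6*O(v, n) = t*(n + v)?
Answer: 6420977161/25281 ≈ 2.5398e+5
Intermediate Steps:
t = 1/7 (t = -(1*3 - 4)/7 = -(3 - 4)/7 = -1/7*(-1) = 1/7 ≈ 0.14286)
O(v, n) = n/42 + v/42 (O(v, n) = ((n + v)/7)/6 = (n/7 + v/7)/6 = n/42 + v/42)
U(G) = -12/(1/42 + G/42) (U(G) = -12/((1/42)*1 + G/42) = -12/(1/42 + G/42))
(U(-2) + (50 - 45)/(-18 - 141))**2 = (-504/(1 - 2) + (50 - 45)/(-18 - 141))**2 = (-504/(-1) + 5/(-159))**2 = (-504*(-1) + 5*(-1/159))**2 = (504 - 5/159)**2 = (80131/159)**2 = 6420977161/25281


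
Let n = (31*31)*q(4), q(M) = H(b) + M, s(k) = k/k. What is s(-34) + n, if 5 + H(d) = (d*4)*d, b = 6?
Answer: 137424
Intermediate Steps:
s(k) = 1
H(d) = -5 + 4*d**2 (H(d) = -5 + (d*4)*d = -5 + (4*d)*d = -5 + 4*d**2)
q(M) = 139 + M (q(M) = (-5 + 4*6**2) + M = (-5 + 4*36) + M = (-5 + 144) + M = 139 + M)
n = 137423 (n = (31*31)*(139 + 4) = 961*143 = 137423)
s(-34) + n = 1 + 137423 = 137424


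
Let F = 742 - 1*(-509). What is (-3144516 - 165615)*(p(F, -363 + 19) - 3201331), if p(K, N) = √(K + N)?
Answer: 10596824984361 - 3310131*√907 ≈ 1.0597e+13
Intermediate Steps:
F = 1251 (F = 742 + 509 = 1251)
(-3144516 - 165615)*(p(F, -363 + 19) - 3201331) = (-3144516 - 165615)*(√(1251 + (-363 + 19)) - 3201331) = -3310131*(√(1251 - 344) - 3201331) = -3310131*(√907 - 3201331) = -3310131*(-3201331 + √907) = 10596824984361 - 3310131*√907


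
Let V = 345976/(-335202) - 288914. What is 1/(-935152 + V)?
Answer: -167601/205154858654 ≈ -8.1695e-7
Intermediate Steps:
V = -48422448302/167601 (V = 345976*(-1/335202) - 288914 = -172988/167601 - 288914 = -48422448302/167601 ≈ -2.8892e+5)
1/(-935152 + V) = 1/(-935152 - 48422448302/167601) = 1/(-205154858654/167601) = -167601/205154858654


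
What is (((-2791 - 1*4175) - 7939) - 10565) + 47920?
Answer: 22450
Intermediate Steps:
(((-2791 - 1*4175) - 7939) - 10565) + 47920 = (((-2791 - 4175) - 7939) - 10565) + 47920 = ((-6966 - 7939) - 10565) + 47920 = (-14905 - 10565) + 47920 = -25470 + 47920 = 22450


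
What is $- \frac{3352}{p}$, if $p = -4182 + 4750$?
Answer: $- \frac{419}{71} \approx -5.9014$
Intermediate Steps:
$p = 568$
$- \frac{3352}{p} = - \frac{3352}{568} = \left(-3352\right) \frac{1}{568} = - \frac{419}{71}$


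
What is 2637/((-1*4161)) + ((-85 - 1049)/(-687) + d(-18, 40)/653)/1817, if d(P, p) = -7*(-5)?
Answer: -238478497228/376860007123 ≈ -0.63280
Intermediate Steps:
d(P, p) = 35
2637/((-1*4161)) + ((-85 - 1049)/(-687) + d(-18, 40)/653)/1817 = 2637/((-1*4161)) + ((-85 - 1049)/(-687) + 35/653)/1817 = 2637/(-4161) + (-1134*(-1/687) + 35*(1/653))*(1/1817) = 2637*(-1/4161) + (378/229 + 35/653)*(1/1817) = -879/1387 + (254849/149537)*(1/1817) = -879/1387 + 254849/271708729 = -238478497228/376860007123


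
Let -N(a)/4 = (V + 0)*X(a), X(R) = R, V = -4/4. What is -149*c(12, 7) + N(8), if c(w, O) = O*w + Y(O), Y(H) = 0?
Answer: -12484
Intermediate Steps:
V = -1 (V = -4*¼ = -1)
N(a) = 4*a (N(a) = -4*(-1 + 0)*a = -(-4)*a = 4*a)
c(w, O) = O*w (c(w, O) = O*w + 0 = O*w)
-149*c(12, 7) + N(8) = -1043*12 + 4*8 = -149*84 + 32 = -12516 + 32 = -12484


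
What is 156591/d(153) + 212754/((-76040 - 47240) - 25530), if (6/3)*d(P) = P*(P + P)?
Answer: 1017886018/193527405 ≈ 5.2597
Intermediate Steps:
d(P) = P**2 (d(P) = (P*(P + P))/2 = (P*(2*P))/2 = (2*P**2)/2 = P**2)
156591/d(153) + 212754/((-76040 - 47240) - 25530) = 156591/(153**2) + 212754/((-76040 - 47240) - 25530) = 156591/23409 + 212754/(-123280 - 25530) = 156591*(1/23409) + 212754/(-148810) = 17399/2601 + 212754*(-1/148810) = 17399/2601 - 106377/74405 = 1017886018/193527405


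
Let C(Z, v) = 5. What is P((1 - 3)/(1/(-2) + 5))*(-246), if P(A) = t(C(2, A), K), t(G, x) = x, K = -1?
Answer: 246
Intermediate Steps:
P(A) = -1
P((1 - 3)/(1/(-2) + 5))*(-246) = -1*(-246) = 246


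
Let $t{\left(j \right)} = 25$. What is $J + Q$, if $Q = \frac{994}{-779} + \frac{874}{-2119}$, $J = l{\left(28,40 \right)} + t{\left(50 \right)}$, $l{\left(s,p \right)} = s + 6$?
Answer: $\frac{94604227}{1650701} \approx 57.312$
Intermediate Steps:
$l{\left(s,p \right)} = 6 + s$
$J = 59$ ($J = \left(6 + 28\right) + 25 = 34 + 25 = 59$)
$Q = - \frac{2787132}{1650701}$ ($Q = 994 \left(- \frac{1}{779}\right) + 874 \left(- \frac{1}{2119}\right) = - \frac{994}{779} - \frac{874}{2119} = - \frac{2787132}{1650701} \approx -1.6885$)
$J + Q = 59 - \frac{2787132}{1650701} = \frac{94604227}{1650701}$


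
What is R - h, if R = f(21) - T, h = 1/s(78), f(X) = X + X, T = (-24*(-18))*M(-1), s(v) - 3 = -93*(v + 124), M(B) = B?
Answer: 8903143/18783 ≈ 474.00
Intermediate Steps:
s(v) = -11529 - 93*v (s(v) = 3 - 93*(v + 124) = 3 - 93*(124 + v) = 3 + (-11532 - 93*v) = -11529 - 93*v)
T = -432 (T = -24*(-18)*(-1) = 432*(-1) = -432)
f(X) = 2*X
h = -1/18783 (h = 1/(-11529 - 93*78) = 1/(-11529 - 7254) = 1/(-18783) = -1/18783 ≈ -5.3240e-5)
R = 474 (R = 2*21 - 1*(-432) = 42 + 432 = 474)
R - h = 474 - 1*(-1/18783) = 474 + 1/18783 = 8903143/18783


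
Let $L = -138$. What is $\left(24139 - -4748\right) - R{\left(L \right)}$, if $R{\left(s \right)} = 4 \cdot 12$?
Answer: $28839$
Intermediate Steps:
$R{\left(s \right)} = 48$
$\left(24139 - -4748\right) - R{\left(L \right)} = \left(24139 - -4748\right) - 48 = \left(24139 + 4748\right) - 48 = 28887 - 48 = 28839$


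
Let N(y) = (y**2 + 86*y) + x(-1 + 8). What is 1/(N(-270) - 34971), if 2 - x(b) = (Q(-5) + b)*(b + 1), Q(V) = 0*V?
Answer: 1/14655 ≈ 6.8236e-5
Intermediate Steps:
Q(V) = 0
x(b) = 2 - b*(1 + b) (x(b) = 2 - (0 + b)*(b + 1) = 2 - b*(1 + b))
N(y) = -54 + y**2 + 86*y (N(y) = (y**2 + 86*y) + (2 - (-1 + 8) - (-1 + 8)**2) = (y**2 + 86*y) + (2 - 1*7 - 1*7**2) = (y**2 + 86*y) + (2 - 7 - 1*49) = (y**2 + 86*y) + (2 - 7 - 49) = (y**2 + 86*y) - 54 = -54 + y**2 + 86*y)
1/(N(-270) - 34971) = 1/((-54 + (-270)**2 + 86*(-270)) - 34971) = 1/((-54 + 72900 - 23220) - 34971) = 1/(49626 - 34971) = 1/14655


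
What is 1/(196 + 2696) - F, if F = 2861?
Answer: -8274011/2892 ≈ -2861.0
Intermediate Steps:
1/(196 + 2696) - F = 1/(196 + 2696) - 1*2861 = 1/2892 - 2861 = -8274011/2892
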